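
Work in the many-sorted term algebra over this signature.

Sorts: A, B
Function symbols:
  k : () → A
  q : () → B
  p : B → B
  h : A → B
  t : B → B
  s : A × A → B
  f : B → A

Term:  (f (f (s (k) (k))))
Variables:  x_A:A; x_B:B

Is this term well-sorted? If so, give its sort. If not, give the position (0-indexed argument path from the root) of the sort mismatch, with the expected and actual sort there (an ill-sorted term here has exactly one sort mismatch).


ill-sorted at position [0]: expected B, got A

      (k) : A
      (k) : A
    (s (k) (k)) : B
  (f (s (k) (k))) : A
(f (f (s (k) (k)))) : ✗ arg 0 at [0] has sort A, expected B


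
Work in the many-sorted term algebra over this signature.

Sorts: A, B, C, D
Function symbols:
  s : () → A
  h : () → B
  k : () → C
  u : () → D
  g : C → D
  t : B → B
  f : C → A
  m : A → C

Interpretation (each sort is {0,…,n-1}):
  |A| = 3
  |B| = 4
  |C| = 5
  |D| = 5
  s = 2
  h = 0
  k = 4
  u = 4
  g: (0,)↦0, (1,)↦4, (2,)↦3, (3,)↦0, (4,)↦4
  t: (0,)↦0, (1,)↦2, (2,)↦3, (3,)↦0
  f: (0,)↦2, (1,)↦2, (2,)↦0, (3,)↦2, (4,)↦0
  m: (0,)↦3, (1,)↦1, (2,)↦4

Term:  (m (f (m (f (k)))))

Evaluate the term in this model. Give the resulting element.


  k = 4
  (f (k)) = f(4,) = 0
  (m (f (k))) = m(0,) = 3
  (f (m (f (k)))) = f(3,) = 2
  (m (f (m (f (k))))) = m(2,) = 4

value = 4


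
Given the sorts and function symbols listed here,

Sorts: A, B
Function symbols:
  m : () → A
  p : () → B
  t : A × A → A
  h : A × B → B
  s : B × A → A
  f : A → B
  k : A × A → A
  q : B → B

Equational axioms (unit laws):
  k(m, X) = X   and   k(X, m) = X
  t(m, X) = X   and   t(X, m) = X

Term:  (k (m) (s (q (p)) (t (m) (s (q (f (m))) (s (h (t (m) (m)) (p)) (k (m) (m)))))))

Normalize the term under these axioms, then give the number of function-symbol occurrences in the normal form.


1. (k (m) (s (q (p)) (t (m) (s (q (f (m))) (s (h (t (m) (m)) (p)) (k (m) (m)))))))  →  (s (q (p)) (t (m) (s (q (f (m))) (s (h (t (m) (m)) (p)) (k (m) (m))))))
2. (s (q (p)) (t (m) (s (q (f (m))) (s (h (t (m) (m)) (p)) (k (m) (m))))))  →  (s (q (p)) (s (q (f (m))) (s (h (t (m) (m)) (p)) (k (m) (m)))))
3. (s (q (p)) (s (q (f (m))) (s (h (t (m) (m)) (p)) (k (m) (m)))))  →  (s (q (p)) (s (q (f (m))) (s (h (m) (p)) (k (m) (m)))))
4. (s (q (p)) (s (q (f (m))) (s (h (m) (p)) (k (m) (m)))))  →  (s (q (p)) (s (q (f (m))) (s (h (m) (p)) (m))))
normal form: (s (q (p)) (s (q (f (m))) (s (h (m) (p)) (m))))

size = 12


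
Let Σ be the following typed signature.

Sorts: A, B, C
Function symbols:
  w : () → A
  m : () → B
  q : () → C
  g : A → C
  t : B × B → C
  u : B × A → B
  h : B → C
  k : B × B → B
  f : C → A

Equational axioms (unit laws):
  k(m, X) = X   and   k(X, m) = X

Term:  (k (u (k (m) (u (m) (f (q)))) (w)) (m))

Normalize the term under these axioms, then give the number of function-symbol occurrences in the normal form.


1. (k (u (k (m) (u (m) (f (q)))) (w)) (m))  →  (u (k (m) (u (m) (f (q)))) (w))
2. (u (k (m) (u (m) (f (q)))) (w))  →  (u (u (m) (f (q))) (w))
normal form: (u (u (m) (f (q))) (w))

size = 6


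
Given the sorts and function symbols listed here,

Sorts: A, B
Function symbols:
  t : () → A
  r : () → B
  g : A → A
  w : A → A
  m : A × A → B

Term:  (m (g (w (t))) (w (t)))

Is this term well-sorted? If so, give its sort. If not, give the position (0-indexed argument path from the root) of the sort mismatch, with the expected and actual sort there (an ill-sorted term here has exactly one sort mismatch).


      (t) : A
    (w (t)) : A
  (g (w (t))) : A
    (t) : A
  (w (t)) : A
(m (g (w (t))) (w (t))) : B

well-sorted; sort = B


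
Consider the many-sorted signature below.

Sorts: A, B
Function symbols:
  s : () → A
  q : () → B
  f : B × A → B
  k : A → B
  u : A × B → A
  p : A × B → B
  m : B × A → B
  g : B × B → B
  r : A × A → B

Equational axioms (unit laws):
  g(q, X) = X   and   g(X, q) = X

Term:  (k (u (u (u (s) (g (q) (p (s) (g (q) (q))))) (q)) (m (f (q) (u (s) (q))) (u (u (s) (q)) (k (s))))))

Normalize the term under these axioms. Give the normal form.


1. (k (u (u (u (s) (g (q) (p (s) (g (q) (q))))) (q)) (m (f (q) (u (s) (q))) (u (u (s) (q)) (k (s))))))  →  (k (u (u (u (s) (p (s) (g (q) (q)))) (q)) (m (f (q) (u (s) (q))) (u (u (s) (q)) (k (s))))))
2. (k (u (u (u (s) (p (s) (g (q) (q)))) (q)) (m (f (q) (u (s) (q))) (u (u (s) (q)) (k (s))))))  →  (k (u (u (u (s) (p (s) (q))) (q)) (m (f (q) (u (s) (q))) (u (u (s) (q)) (k (s))))))

normal form = (k (u (u (u (s) (p (s) (q))) (q)) (m (f (q) (u (s) (q))) (u (u (s) (q)) (k (s))))))


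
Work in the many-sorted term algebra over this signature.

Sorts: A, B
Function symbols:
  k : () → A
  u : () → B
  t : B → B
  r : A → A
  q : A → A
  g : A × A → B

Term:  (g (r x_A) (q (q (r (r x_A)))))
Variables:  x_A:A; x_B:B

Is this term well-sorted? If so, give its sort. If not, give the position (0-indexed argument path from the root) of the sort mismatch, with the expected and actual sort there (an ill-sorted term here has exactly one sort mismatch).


well-sorted; sort = B

    x_A : A
  (r x_A) : A
          x_A : A
        (r x_A) : A
      (r (r x_A)) : A
    (q (r (r x_A))) : A
  (q (q (r (r x_A)))) : A
(g (r x_A) (q (q (r (r x_A))))) : B


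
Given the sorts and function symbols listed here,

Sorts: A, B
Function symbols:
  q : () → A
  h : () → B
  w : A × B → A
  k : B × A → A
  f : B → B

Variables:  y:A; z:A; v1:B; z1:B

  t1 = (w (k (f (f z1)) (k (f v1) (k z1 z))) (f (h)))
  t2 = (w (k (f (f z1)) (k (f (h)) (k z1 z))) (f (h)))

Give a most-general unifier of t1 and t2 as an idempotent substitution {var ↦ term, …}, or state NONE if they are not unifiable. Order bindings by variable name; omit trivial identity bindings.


{v1 ↦ (h)}


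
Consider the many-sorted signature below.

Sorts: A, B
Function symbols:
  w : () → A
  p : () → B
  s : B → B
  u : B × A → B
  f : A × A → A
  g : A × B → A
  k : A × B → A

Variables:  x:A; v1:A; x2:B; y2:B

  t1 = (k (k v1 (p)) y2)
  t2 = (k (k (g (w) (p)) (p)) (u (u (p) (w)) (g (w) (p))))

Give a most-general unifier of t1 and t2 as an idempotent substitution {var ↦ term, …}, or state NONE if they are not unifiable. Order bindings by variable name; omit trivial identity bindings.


{v1 ↦ (g (w) (p)), y2 ↦ (u (u (p) (w)) (g (w) (p)))}


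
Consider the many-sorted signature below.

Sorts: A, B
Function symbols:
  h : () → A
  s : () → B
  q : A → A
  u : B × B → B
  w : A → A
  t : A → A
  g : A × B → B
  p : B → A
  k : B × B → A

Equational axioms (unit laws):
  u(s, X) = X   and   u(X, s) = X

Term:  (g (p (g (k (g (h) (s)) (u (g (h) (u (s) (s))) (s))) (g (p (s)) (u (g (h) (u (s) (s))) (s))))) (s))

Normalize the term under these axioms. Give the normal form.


1. (g (p (g (k (g (h) (s)) (u (g (h) (u (s) (s))) (s))) (g (p (s)) (u (g (h) (u (s) (s))) (s))))) (s))  →  (g (p (g (k (g (h) (s)) (g (h) (u (s) (s)))) (g (p (s)) (u (g (h) (u (s) (s))) (s))))) (s))
2. (g (p (g (k (g (h) (s)) (g (h) (u (s) (s)))) (g (p (s)) (u (g (h) (u (s) (s))) (s))))) (s))  →  (g (p (g (k (g (h) (s)) (g (h) (s))) (g (p (s)) (u (g (h) (u (s) (s))) (s))))) (s))
3. (g (p (g (k (g (h) (s)) (g (h) (s))) (g (p (s)) (u (g (h) (u (s) (s))) (s))))) (s))  →  (g (p (g (k (g (h) (s)) (g (h) (s))) (g (p (s)) (g (h) (u (s) (s)))))) (s))
4. (g (p (g (k (g (h) (s)) (g (h) (s))) (g (p (s)) (g (h) (u (s) (s)))))) (s))  →  (g (p (g (k (g (h) (s)) (g (h) (s))) (g (p (s)) (g (h) (s))))) (s))

normal form = (g (p (g (k (g (h) (s)) (g (h) (s))) (g (p (s)) (g (h) (s))))) (s))


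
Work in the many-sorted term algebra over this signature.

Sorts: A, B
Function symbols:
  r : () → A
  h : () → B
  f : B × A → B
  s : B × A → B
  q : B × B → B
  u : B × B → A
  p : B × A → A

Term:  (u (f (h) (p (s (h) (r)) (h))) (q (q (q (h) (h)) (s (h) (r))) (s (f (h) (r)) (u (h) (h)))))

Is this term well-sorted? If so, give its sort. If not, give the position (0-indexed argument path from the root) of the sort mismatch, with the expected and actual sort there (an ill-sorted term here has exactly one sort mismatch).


ill-sorted at position [0, 1, 1]: expected A, got B

    (h) : B
        (h) : B
        (r) : A
      (s (h) (r)) : B
      (h) : B
    (p (s (h) (r)) (h)) : ✗ arg 1 at [0, 1, 1] has sort B, expected A
        (h) : B
        (h) : B
      (q (h) (h)) : B
        (h) : B
        (r) : A
      (s (h) (r)) : B
    (q (q (h) (h)) (s (h) (r))) : B
        (h) : B
        (r) : A
      (f (h) (r)) : B
        (h) : B
        (h) : B
      (u (h) (h)) : A
    (s (f (h) (r)) (u (h) (h))) : B
  (q (q (q (h) (h)) (s (h) (r))) (s (f (h) (r)) (u (h) (h)))) : B


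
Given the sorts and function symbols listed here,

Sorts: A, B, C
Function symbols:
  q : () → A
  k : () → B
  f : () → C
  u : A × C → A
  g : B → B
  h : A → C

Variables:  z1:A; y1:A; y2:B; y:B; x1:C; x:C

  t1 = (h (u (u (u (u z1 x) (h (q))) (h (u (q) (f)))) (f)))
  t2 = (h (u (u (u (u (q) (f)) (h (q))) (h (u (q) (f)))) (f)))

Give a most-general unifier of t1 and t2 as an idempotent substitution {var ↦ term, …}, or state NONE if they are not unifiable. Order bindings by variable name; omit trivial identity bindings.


{x ↦ (f), z1 ↦ (q)}


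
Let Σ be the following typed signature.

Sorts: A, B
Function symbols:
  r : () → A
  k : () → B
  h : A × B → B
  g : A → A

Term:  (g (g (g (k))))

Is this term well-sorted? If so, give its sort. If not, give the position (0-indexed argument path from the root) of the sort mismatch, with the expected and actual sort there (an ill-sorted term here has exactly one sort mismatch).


      (k) : B
    (g (k)) : ✗ arg 0 at [0, 0, 0] has sort B, expected A

ill-sorted at position [0, 0, 0]: expected A, got B


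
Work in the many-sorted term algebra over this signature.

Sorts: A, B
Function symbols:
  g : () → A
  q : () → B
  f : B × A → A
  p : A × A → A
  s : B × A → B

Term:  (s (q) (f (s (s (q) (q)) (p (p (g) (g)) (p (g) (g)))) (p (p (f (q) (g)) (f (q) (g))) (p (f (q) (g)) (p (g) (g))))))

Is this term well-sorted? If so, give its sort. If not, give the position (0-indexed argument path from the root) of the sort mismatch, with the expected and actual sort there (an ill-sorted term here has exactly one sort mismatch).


ill-sorted at position [1, 0, 0, 1]: expected A, got B

  (q) : B
        (q) : B
        (q) : B
      (s (q) (q)) : ✗ arg 1 at [1, 0, 0, 1] has sort B, expected A
          (g) : A
          (g) : A
        (p (g) (g)) : A
          (g) : A
          (g) : A
        (p (g) (g)) : A
      (p (p (g) (g)) (p (g) (g))) : A
          (q) : B
          (g) : A
        (f (q) (g)) : A
          (q) : B
          (g) : A
        (f (q) (g)) : A
      (p (f (q) (g)) (f (q) (g))) : A
          (q) : B
          (g) : A
        (f (q) (g)) : A
          (g) : A
          (g) : A
        (p (g) (g)) : A
      (p (f (q) (g)) (p (g) (g))) : A
    (p (p (f (q) (g)) (f (q) (g))) (p (f (q) (g)) (p (g) (g)))) : A


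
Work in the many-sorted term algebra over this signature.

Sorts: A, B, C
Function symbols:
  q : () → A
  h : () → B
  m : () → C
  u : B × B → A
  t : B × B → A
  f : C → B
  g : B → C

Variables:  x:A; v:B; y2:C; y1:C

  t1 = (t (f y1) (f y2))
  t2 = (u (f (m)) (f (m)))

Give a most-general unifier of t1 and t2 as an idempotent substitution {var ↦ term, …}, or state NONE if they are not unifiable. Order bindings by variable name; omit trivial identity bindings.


NONE (not unifiable)

head clash or occurs-check failure — not unifiable


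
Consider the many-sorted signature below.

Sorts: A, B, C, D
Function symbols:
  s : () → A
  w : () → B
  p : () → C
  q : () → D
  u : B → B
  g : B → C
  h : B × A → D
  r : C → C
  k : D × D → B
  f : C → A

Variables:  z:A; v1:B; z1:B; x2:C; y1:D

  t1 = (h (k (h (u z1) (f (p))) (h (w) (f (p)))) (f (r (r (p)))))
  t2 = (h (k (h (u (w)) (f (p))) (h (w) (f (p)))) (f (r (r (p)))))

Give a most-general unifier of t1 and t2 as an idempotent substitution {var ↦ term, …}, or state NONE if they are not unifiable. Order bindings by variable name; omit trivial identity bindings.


{z1 ↦ (w)}


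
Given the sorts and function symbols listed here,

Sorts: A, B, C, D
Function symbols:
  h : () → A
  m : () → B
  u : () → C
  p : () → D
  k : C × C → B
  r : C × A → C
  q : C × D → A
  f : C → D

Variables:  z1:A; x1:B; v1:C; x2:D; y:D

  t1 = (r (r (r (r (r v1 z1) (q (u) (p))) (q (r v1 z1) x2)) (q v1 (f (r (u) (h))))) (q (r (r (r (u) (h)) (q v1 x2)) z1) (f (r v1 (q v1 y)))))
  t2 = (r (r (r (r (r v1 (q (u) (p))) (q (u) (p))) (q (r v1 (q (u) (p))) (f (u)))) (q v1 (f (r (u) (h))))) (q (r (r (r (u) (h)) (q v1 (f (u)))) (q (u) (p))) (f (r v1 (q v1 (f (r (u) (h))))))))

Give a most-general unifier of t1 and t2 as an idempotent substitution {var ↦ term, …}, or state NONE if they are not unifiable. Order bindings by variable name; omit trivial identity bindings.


{x2 ↦ (f (u)), y ↦ (f (r (u) (h))), z1 ↦ (q (u) (p))}


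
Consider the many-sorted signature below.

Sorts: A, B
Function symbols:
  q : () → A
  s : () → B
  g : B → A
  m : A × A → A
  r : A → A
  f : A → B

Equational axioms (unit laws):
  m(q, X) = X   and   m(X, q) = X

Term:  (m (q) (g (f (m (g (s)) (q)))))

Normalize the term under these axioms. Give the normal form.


normal form = (g (f (g (s))))

1. (m (q) (g (f (m (g (s)) (q)))))  →  (g (f (m (g (s)) (q))))
2. (g (f (m (g (s)) (q))))  →  (g (f (g (s))))


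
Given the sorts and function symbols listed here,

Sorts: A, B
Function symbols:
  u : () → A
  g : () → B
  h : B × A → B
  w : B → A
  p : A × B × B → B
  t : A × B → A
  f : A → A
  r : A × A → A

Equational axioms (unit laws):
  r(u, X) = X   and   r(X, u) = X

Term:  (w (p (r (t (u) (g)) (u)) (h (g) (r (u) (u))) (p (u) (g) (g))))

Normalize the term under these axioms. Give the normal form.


1. (w (p (r (t (u) (g)) (u)) (h (g) (r (u) (u))) (p (u) (g) (g))))  →  (w (p (t (u) (g)) (h (g) (r (u) (u))) (p (u) (g) (g))))
2. (w (p (t (u) (g)) (h (g) (r (u) (u))) (p (u) (g) (g))))  →  (w (p (t (u) (g)) (h (g) (u)) (p (u) (g) (g))))

normal form = (w (p (t (u) (g)) (h (g) (u)) (p (u) (g) (g))))


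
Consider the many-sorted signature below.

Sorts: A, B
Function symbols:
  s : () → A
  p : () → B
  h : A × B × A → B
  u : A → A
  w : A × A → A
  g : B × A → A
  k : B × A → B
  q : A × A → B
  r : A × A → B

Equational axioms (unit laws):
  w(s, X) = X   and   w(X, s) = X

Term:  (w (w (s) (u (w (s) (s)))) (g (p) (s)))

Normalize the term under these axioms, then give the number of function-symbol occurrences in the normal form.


1. (w (w (s) (u (w (s) (s)))) (g (p) (s)))  →  (w (u (w (s) (s))) (g (p) (s)))
2. (w (u (w (s) (s))) (g (p) (s)))  →  (w (u (s)) (g (p) (s)))
normal form: (w (u (s)) (g (p) (s)))

size = 6


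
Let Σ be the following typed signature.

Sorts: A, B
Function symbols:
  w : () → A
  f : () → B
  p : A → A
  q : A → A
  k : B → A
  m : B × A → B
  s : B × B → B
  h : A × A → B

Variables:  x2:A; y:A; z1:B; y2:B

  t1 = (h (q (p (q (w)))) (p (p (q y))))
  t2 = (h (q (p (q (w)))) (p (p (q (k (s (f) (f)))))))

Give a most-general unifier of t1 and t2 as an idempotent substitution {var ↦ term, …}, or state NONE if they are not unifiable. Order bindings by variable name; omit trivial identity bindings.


{y ↦ (k (s (f) (f)))}


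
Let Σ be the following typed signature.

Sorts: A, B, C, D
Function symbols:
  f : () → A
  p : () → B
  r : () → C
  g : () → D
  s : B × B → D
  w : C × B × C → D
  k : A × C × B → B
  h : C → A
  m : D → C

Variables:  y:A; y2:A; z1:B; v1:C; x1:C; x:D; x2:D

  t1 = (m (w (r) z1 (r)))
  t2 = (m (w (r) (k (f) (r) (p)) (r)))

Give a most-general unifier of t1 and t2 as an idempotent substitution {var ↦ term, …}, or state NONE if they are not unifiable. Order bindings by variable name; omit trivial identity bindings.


{z1 ↦ (k (f) (r) (p))}


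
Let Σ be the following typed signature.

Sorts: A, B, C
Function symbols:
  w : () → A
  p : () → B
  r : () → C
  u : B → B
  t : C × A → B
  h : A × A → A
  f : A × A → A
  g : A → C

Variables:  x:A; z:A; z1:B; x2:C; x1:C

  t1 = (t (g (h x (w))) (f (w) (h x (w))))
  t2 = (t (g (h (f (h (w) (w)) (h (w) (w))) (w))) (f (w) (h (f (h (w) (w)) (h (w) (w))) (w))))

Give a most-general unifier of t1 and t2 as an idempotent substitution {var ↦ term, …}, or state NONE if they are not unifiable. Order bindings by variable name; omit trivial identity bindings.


{x ↦ (f (h (w) (w)) (h (w) (w)))}


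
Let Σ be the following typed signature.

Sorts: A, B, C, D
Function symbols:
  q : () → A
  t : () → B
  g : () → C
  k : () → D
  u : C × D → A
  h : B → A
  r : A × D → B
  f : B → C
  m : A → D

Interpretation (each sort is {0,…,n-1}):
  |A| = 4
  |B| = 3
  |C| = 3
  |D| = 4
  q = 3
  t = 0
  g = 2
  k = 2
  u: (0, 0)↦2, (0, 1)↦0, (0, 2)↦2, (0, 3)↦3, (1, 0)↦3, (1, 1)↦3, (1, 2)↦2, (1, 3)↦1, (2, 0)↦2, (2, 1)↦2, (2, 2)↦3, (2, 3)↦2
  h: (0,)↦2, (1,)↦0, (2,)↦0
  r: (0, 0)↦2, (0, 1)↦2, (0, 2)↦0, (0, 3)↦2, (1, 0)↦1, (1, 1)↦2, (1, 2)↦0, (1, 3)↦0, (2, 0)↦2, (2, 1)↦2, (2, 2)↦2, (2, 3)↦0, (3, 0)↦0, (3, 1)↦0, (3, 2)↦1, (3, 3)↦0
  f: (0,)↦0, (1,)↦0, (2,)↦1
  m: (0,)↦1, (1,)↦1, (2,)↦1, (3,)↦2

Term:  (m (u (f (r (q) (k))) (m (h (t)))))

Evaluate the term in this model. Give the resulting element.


value = 1

  q = 3
  k = 2
  (r (q) (k)) = r(3, 2) = 1
  (f (r (q) (k))) = f(1,) = 0
  t = 0
  (h (t)) = h(0,) = 2
  (m (h (t))) = m(2,) = 1
  (u (f (r (q) (k))) (m (h (t)))) = u(0, 1) = 0
  (m (u (f (r (q) (k))) (m (h (t))))) = m(0,) = 1


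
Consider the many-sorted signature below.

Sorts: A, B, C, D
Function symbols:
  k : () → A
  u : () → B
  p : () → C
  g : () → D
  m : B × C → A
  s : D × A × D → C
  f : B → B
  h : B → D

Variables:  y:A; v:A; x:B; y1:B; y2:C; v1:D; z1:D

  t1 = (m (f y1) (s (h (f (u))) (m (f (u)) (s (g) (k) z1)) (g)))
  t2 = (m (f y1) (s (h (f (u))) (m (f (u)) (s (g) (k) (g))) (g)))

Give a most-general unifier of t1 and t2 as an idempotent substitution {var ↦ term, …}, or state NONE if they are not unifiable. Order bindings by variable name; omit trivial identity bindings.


{z1 ↦ (g)}


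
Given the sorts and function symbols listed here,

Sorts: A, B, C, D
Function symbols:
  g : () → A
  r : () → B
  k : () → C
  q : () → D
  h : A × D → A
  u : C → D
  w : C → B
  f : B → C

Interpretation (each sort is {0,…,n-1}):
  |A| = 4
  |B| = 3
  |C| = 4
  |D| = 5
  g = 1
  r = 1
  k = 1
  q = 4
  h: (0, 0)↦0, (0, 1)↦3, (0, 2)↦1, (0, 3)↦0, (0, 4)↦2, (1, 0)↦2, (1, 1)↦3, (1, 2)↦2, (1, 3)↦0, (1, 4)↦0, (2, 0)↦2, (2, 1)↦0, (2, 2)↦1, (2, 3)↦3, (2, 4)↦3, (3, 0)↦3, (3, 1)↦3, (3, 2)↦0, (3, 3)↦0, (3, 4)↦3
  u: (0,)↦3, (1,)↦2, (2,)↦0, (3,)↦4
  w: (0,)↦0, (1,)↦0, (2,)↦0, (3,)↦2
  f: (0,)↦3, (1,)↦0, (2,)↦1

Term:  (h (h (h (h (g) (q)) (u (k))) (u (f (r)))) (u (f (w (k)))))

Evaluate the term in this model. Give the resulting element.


value = 2

  g = 1
  q = 4
  (h (g) (q)) = h(1, 4) = 0
  k = 1
  (u (k)) = u(1,) = 2
  (h (h (g) (q)) (u (k))) = h(0, 2) = 1
  r = 1
  (f (r)) = f(1,) = 0
  (u (f (r))) = u(0,) = 3
  (h (h (h (g) (q)) (u (k))) (u (f (r)))) = h(1, 3) = 0
  k = 1
  (w (k)) = w(1,) = 0
  (f (w (k))) = f(0,) = 3
  (u (f (w (k)))) = u(3,) = 4
  (h (h (h (h (g) (q)) (u (k))) (u (f (r)))) (u (f (w (k))))) = h(0, 4) = 2


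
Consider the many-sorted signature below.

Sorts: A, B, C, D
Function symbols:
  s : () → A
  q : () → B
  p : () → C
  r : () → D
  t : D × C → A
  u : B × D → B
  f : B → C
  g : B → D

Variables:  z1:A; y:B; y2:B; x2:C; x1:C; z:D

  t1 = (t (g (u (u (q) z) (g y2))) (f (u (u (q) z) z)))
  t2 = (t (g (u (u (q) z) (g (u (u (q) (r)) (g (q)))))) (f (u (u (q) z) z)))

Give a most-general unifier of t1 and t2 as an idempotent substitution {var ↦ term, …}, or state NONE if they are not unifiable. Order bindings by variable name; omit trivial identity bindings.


{y2 ↦ (u (u (q) (r)) (g (q)))}


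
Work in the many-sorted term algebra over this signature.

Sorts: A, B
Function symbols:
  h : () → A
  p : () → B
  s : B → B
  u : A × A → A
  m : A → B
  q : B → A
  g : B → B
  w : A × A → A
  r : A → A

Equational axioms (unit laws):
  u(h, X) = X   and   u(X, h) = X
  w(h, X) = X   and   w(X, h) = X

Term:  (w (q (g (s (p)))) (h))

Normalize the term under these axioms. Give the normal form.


1. (w (q (g (s (p)))) (h))  →  (q (g (s (p))))

normal form = (q (g (s (p))))


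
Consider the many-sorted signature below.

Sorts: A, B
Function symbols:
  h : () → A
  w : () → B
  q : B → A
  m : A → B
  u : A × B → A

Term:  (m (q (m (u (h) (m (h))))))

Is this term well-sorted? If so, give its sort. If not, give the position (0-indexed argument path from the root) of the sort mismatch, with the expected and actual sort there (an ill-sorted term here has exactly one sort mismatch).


well-sorted; sort = B

        (h) : A
          (h) : A
        (m (h)) : B
      (u (h) (m (h))) : A
    (m (u (h) (m (h)))) : B
  (q (m (u (h) (m (h))))) : A
(m (q (m (u (h) (m (h)))))) : B


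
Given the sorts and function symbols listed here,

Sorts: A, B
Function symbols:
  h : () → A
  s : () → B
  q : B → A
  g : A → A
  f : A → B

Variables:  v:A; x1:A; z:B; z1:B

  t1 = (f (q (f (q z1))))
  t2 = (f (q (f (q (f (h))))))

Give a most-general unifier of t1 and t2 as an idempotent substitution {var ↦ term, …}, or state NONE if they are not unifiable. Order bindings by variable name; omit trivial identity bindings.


{z1 ↦ (f (h))}


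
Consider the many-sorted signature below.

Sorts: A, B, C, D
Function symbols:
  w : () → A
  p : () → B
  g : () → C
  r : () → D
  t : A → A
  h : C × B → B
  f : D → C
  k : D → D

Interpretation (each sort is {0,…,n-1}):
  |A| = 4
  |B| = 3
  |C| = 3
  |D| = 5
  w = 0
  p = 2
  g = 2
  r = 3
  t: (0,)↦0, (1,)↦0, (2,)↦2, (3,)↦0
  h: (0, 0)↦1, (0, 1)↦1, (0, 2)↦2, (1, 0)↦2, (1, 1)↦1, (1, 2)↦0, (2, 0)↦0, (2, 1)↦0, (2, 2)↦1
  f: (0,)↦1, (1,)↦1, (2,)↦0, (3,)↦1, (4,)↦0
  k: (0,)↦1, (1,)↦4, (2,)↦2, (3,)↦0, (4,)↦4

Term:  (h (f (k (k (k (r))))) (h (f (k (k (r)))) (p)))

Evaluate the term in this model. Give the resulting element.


value = 1

  r = 3
  (k (r)) = k(3,) = 0
  (k (k (r))) = k(0,) = 1
  (k (k (k (r)))) = k(1,) = 4
  (f (k (k (k (r))))) = f(4,) = 0
  r = 3
  (k (r)) = k(3,) = 0
  (k (k (r))) = k(0,) = 1
  (f (k (k (r)))) = f(1,) = 1
  p = 2
  (h (f (k (k (r)))) (p)) = h(1, 2) = 0
  (h (f (k (k (k (r))))) (h (f (k (k (r)))) (p))) = h(0, 0) = 1


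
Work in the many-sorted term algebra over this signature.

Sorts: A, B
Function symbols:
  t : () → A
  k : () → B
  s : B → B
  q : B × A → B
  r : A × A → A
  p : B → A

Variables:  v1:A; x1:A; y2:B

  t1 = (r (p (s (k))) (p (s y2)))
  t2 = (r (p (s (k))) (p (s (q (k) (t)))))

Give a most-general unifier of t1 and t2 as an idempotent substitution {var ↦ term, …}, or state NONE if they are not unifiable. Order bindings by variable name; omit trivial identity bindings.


{y2 ↦ (q (k) (t))}


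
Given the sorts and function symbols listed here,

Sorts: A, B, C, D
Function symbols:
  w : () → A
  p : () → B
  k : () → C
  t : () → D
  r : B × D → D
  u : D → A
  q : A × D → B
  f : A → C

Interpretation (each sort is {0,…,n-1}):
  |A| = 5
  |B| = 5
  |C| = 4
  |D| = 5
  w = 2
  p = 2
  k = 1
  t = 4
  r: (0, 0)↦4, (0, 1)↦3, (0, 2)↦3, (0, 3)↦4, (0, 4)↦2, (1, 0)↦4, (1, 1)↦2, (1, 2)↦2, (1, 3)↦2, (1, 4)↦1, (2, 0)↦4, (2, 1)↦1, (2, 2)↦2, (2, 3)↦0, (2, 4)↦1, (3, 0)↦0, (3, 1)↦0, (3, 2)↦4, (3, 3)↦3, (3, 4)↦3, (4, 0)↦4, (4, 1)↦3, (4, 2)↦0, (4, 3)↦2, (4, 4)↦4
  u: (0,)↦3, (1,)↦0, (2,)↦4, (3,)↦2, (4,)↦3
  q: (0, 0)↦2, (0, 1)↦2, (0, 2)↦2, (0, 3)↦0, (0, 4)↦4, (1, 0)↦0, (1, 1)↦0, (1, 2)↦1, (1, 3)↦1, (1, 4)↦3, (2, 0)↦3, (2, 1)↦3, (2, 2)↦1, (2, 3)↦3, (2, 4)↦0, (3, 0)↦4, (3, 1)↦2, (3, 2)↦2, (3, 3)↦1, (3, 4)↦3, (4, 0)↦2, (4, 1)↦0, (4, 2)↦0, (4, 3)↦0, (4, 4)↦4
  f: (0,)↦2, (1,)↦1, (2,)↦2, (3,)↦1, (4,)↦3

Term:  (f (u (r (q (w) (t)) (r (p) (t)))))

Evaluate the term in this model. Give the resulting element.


  w = 2
  t = 4
  (q (w) (t)) = q(2, 4) = 0
  p = 2
  t = 4
  (r (p) (t)) = r(2, 4) = 1
  (r (q (w) (t)) (r (p) (t))) = r(0, 1) = 3
  (u (r (q (w) (t)) (r (p) (t)))) = u(3,) = 2
  (f (u (r (q (w) (t)) (r (p) (t))))) = f(2,) = 2

value = 2


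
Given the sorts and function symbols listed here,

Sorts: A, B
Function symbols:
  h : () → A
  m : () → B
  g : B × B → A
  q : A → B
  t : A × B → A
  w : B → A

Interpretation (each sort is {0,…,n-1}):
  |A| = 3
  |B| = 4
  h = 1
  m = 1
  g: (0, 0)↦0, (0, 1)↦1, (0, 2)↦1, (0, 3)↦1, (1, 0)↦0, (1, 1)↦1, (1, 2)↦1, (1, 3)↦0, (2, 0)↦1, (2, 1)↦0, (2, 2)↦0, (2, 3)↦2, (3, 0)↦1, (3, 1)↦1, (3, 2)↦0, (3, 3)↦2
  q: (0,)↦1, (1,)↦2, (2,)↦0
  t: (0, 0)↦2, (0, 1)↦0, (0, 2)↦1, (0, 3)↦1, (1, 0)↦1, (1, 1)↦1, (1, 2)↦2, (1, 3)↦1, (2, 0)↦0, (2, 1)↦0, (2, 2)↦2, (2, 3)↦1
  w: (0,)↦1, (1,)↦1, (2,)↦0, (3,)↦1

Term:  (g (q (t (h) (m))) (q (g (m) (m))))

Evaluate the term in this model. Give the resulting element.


value = 0

  h = 1
  m = 1
  (t (h) (m)) = t(1, 1) = 1
  (q (t (h) (m))) = q(1,) = 2
  m = 1
  m = 1
  (g (m) (m)) = g(1, 1) = 1
  (q (g (m) (m))) = q(1,) = 2
  (g (q (t (h) (m))) (q (g (m) (m)))) = g(2, 2) = 0


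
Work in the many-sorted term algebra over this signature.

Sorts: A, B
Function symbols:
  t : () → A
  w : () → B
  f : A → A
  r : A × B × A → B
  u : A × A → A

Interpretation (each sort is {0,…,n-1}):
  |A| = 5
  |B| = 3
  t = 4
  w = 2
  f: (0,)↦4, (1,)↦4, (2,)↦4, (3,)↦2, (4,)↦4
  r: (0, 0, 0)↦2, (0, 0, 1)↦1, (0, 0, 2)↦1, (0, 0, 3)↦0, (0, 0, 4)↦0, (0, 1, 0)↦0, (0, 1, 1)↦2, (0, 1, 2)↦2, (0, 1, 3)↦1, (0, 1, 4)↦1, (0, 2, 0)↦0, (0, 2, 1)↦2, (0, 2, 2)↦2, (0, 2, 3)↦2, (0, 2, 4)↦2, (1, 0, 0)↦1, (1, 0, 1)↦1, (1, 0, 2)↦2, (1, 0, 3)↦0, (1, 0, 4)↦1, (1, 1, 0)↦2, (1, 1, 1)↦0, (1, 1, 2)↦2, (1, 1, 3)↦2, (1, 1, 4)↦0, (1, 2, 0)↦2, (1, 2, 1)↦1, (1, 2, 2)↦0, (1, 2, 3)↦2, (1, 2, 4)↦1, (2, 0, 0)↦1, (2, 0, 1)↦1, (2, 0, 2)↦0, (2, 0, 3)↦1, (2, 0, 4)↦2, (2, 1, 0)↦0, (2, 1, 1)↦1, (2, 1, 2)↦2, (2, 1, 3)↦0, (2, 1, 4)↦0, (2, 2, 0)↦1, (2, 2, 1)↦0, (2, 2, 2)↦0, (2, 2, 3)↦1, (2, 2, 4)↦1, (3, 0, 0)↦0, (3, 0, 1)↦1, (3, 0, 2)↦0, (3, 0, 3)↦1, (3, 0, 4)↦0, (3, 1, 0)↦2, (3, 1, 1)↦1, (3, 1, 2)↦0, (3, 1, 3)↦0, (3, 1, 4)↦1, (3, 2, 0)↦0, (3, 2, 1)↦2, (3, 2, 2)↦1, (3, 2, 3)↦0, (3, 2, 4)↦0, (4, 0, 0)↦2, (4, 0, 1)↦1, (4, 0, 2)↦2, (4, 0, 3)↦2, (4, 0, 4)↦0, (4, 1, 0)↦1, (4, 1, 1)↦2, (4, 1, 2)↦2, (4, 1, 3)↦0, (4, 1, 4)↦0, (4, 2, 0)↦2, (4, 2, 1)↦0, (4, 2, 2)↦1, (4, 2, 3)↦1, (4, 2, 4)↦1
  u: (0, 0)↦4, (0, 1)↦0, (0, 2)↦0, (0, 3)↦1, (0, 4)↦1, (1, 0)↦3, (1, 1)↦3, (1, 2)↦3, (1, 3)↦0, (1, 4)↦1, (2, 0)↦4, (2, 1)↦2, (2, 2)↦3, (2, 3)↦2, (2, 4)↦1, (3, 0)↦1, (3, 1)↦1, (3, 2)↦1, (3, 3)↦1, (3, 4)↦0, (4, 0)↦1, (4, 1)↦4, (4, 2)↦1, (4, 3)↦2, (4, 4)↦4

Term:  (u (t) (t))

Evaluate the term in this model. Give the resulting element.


value = 4

  t = 4
  t = 4
  (u (t) (t)) = u(4, 4) = 4


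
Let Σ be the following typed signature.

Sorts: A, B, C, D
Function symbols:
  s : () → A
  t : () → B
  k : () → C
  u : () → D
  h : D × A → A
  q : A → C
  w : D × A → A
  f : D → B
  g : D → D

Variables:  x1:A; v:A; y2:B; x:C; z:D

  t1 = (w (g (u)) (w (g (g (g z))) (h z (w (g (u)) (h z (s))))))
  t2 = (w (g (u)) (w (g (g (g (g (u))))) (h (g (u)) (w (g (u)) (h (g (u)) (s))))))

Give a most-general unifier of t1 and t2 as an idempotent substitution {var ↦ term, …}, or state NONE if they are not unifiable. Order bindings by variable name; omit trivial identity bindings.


{z ↦ (g (u))}


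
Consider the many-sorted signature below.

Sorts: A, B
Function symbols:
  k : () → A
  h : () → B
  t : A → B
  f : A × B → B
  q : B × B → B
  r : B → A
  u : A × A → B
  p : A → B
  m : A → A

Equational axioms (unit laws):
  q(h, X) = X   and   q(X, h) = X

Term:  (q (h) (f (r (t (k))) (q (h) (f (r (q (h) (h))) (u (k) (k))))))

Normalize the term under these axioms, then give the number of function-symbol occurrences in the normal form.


size = 10

1. (q (h) (f (r (t (k))) (q (h) (f (r (q (h) (h))) (u (k) (k))))))  →  (f (r (t (k))) (q (h) (f (r (q (h) (h))) (u (k) (k)))))
2. (f (r (t (k))) (q (h) (f (r (q (h) (h))) (u (k) (k)))))  →  (f (r (t (k))) (f (r (q (h) (h))) (u (k) (k))))
3. (f (r (t (k))) (f (r (q (h) (h))) (u (k) (k))))  →  (f (r (t (k))) (f (r (h)) (u (k) (k))))
normal form: (f (r (t (k))) (f (r (h)) (u (k) (k))))


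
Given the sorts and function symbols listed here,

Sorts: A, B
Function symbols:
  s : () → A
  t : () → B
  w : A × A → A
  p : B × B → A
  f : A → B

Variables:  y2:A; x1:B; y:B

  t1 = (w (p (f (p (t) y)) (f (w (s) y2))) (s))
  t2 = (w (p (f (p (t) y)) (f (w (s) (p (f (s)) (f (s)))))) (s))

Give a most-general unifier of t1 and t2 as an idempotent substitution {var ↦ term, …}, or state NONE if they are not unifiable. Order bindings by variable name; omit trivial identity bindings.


{y2 ↦ (p (f (s)) (f (s)))}


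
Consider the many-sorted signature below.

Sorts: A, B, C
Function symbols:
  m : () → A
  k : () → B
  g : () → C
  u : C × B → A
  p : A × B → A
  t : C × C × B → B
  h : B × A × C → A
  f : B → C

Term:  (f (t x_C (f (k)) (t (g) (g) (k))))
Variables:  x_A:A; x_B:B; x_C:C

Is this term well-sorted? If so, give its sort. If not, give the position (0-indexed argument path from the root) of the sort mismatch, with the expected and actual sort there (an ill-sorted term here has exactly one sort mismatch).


    x_C : C
      (k) : B
    (f (k)) : C
      (g) : C
      (g) : C
      (k) : B
    (t (g) (g) (k)) : B
  (t x_C (f (k)) (t (g) (g) (k))) : B
(f (t x_C (f (k)) (t (g) (g) (k)))) : C

well-sorted; sort = C


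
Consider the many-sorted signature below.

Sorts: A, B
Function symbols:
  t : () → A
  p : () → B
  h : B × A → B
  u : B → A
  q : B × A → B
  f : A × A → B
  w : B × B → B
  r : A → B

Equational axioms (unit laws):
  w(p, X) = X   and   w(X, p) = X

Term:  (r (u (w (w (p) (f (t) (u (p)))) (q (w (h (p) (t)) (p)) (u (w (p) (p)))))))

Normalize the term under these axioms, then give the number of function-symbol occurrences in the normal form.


1. (r (u (w (w (p) (f (t) (u (p)))) (q (w (h (p) (t)) (p)) (u (w (p) (p)))))))  →  (r (u (w (f (t) (u (p))) (q (w (h (p) (t)) (p)) (u (w (p) (p)))))))
2. (r (u (w (f (t) (u (p))) (q (w (h (p) (t)) (p)) (u (w (p) (p)))))))  →  (r (u (w (f (t) (u (p))) (q (h (p) (t)) (u (w (p) (p)))))))
3. (r (u (w (f (t) (u (p))) (q (h (p) (t)) (u (w (p) (p)))))))  →  (r (u (w (f (t) (u (p))) (q (h (p) (t)) (u (p))))))
normal form: (r (u (w (f (t) (u (p))) (q (h (p) (t)) (u (p))))))

size = 13


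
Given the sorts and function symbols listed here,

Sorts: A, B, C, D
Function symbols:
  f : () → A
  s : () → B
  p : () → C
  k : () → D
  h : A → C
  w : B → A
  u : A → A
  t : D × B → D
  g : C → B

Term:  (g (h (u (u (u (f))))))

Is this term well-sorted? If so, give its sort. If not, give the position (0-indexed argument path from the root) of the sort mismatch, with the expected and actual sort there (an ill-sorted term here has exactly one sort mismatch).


well-sorted; sort = B

          (f) : A
        (u (f)) : A
      (u (u (f))) : A
    (u (u (u (f)))) : A
  (h (u (u (u (f))))) : C
(g (h (u (u (u (f)))))) : B


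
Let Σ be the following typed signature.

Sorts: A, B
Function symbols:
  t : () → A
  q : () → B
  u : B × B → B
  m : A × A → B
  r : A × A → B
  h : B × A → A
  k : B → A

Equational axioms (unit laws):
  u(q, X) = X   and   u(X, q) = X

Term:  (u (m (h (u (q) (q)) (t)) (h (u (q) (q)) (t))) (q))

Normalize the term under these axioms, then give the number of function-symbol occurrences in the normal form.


1. (u (m (h (u (q) (q)) (t)) (h (u (q) (q)) (t))) (q))  →  (m (h (u (q) (q)) (t)) (h (u (q) (q)) (t)))
2. (m (h (u (q) (q)) (t)) (h (u (q) (q)) (t)))  →  (m (h (q) (t)) (h (u (q) (q)) (t)))
3. (m (h (q) (t)) (h (u (q) (q)) (t)))  →  (m (h (q) (t)) (h (q) (t)))
normal form: (m (h (q) (t)) (h (q) (t)))

size = 7


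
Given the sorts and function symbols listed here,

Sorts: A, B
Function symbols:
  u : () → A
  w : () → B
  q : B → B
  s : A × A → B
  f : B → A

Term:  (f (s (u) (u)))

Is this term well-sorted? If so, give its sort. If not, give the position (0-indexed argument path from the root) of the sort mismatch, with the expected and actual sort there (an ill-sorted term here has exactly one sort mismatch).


    (u) : A
    (u) : A
  (s (u) (u)) : B
(f (s (u) (u))) : A

well-sorted; sort = A


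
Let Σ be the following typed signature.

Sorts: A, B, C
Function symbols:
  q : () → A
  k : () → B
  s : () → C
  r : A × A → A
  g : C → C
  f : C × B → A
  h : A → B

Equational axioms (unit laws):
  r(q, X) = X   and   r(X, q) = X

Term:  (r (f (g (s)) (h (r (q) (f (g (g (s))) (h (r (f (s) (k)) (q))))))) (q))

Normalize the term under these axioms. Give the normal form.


normal form = (f (g (s)) (h (f (g (g (s))) (h (f (s) (k))))))

1. (r (f (g (s)) (h (r (q) (f (g (g (s))) (h (r (f (s) (k)) (q))))))) (q))  →  (f (g (s)) (h (r (q) (f (g (g (s))) (h (r (f (s) (k)) (q)))))))
2. (f (g (s)) (h (r (q) (f (g (g (s))) (h (r (f (s) (k)) (q)))))))  →  (f (g (s)) (h (f (g (g (s))) (h (r (f (s) (k)) (q))))))
3. (f (g (s)) (h (f (g (g (s))) (h (r (f (s) (k)) (q))))))  →  (f (g (s)) (h (f (g (g (s))) (h (f (s) (k))))))


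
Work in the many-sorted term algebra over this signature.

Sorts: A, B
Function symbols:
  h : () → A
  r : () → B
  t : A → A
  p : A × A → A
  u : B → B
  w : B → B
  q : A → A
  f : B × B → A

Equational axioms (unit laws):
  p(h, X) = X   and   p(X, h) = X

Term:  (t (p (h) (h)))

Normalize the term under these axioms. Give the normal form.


1. (t (p (h) (h)))  →  (t (h))

normal form = (t (h))


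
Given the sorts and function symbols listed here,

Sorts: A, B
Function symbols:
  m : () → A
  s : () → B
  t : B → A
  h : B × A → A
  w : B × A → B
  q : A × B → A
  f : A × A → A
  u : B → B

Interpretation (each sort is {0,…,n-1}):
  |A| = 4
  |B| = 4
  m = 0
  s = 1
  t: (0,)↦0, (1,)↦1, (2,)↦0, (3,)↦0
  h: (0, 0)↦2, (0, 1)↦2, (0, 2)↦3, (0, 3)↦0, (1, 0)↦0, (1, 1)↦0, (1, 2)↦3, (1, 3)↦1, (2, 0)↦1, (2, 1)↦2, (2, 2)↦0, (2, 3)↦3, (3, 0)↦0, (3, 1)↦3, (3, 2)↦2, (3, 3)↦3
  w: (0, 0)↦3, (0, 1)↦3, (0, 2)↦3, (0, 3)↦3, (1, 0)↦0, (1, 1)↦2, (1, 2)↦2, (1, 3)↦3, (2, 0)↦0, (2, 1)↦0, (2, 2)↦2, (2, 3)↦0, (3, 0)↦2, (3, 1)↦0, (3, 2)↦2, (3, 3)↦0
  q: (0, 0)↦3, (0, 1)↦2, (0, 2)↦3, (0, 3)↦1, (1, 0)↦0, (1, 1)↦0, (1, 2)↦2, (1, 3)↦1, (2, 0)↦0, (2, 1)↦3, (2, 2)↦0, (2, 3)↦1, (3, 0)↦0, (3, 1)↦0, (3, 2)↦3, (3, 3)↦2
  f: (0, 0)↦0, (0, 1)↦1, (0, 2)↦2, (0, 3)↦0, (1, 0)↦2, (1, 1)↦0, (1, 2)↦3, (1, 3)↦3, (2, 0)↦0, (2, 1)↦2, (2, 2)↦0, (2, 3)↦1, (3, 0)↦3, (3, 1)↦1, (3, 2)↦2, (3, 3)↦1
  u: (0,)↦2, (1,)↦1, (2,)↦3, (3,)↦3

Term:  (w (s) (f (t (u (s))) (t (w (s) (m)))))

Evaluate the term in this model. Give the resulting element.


  s = 1
  s = 1
  (u (s)) = u(1,) = 1
  (t (u (s))) = t(1,) = 1
  s = 1
  m = 0
  (w (s) (m)) = w(1, 0) = 0
  (t (w (s) (m))) = t(0,) = 0
  (f (t (u (s))) (t (w (s) (m)))) = f(1, 0) = 2
  (w (s) (f (t (u (s))) (t (w (s) (m))))) = w(1, 2) = 2

value = 2


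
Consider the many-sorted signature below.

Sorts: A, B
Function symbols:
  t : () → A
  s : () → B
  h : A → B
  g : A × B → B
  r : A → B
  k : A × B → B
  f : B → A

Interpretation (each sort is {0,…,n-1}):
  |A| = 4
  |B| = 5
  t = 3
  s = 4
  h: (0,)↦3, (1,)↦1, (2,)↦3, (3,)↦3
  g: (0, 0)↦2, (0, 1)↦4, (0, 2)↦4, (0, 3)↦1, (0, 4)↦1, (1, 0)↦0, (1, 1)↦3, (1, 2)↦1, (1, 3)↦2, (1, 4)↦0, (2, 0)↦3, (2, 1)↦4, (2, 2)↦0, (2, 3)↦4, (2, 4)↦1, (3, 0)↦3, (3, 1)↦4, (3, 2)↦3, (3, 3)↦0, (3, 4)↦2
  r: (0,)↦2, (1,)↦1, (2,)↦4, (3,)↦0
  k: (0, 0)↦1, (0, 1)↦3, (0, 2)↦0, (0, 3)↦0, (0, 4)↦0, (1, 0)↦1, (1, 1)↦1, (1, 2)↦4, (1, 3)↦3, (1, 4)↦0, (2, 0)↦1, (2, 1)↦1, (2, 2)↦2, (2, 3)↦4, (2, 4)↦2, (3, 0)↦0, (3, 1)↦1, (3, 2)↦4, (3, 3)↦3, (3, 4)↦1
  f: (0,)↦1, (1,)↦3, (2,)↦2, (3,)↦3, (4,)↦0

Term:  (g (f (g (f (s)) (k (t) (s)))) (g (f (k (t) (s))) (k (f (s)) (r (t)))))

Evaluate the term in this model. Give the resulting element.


  s = 4
  (f (s)) = f(4,) = 0
  t = 3
  s = 4
  (k (t) (s)) = k(3, 4) = 1
  (g (f (s)) (k (t) (s))) = g(0, 1) = 4
  (f (g (f (s)) (k (t) (s)))) = f(4,) = 0
  t = 3
  s = 4
  (k (t) (s)) = k(3, 4) = 1
  (f (k (t) (s))) = f(1,) = 3
  s = 4
  (f (s)) = f(4,) = 0
  t = 3
  (r (t)) = r(3,) = 0
  (k (f (s)) (r (t))) = k(0, 0) = 1
  (g (f (k (t) (s))) (k (f (s)) (r (t)))) = g(3, 1) = 4
  (g (f (g (f (s)) (k (t) (s)))) (g (f (k (t) (s))) (k (f (s)) (r (t))))) = g(0, 4) = 1

value = 1


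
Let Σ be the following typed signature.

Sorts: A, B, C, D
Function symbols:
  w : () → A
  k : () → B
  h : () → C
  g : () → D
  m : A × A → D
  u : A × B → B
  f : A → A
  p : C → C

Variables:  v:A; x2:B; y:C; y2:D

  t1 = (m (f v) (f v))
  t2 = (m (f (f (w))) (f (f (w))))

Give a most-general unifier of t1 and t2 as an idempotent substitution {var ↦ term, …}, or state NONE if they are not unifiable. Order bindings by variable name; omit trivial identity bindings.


{v ↦ (f (w))}


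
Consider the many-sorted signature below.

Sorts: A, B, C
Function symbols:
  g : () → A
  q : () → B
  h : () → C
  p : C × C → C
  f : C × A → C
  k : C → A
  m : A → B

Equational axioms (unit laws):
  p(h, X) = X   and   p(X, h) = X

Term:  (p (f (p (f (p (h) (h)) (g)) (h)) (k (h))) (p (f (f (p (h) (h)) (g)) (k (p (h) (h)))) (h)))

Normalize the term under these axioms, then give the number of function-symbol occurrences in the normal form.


size = 13

1. (p (f (p (f (p (h) (h)) (g)) (h)) (k (h))) (p (f (f (p (h) (h)) (g)) (k (p (h) (h)))) (h)))  →  (p (f (f (p (h) (h)) (g)) (k (h))) (p (f (f (p (h) (h)) (g)) (k (p (h) (h)))) (h)))
2. (p (f (f (p (h) (h)) (g)) (k (h))) (p (f (f (p (h) (h)) (g)) (k (p (h) (h)))) (h)))  →  (p (f (f (h) (g)) (k (h))) (p (f (f (p (h) (h)) (g)) (k (p (h) (h)))) (h)))
3. (p (f (f (h) (g)) (k (h))) (p (f (f (p (h) (h)) (g)) (k (p (h) (h)))) (h)))  →  (p (f (f (h) (g)) (k (h))) (f (f (p (h) (h)) (g)) (k (p (h) (h)))))
4. (p (f (f (h) (g)) (k (h))) (f (f (p (h) (h)) (g)) (k (p (h) (h)))))  →  (p (f (f (h) (g)) (k (h))) (f (f (h) (g)) (k (p (h) (h)))))
5. (p (f (f (h) (g)) (k (h))) (f (f (h) (g)) (k (p (h) (h)))))  →  (p (f (f (h) (g)) (k (h))) (f (f (h) (g)) (k (h))))
normal form: (p (f (f (h) (g)) (k (h))) (f (f (h) (g)) (k (h))))


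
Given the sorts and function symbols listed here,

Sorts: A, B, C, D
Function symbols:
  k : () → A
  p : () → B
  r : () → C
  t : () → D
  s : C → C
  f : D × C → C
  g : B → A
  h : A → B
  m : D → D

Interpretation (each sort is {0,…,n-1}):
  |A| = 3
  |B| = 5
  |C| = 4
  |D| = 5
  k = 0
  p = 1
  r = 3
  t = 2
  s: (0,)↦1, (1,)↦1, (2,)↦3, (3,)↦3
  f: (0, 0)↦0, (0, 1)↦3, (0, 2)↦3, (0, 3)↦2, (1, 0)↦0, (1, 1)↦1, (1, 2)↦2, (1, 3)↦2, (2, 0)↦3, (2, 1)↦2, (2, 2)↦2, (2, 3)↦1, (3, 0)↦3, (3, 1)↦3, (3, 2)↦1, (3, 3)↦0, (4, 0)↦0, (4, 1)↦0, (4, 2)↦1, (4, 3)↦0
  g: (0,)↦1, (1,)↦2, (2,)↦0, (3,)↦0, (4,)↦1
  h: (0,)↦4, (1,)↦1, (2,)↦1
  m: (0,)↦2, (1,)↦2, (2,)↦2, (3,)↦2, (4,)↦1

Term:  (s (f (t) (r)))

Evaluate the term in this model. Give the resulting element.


  t = 2
  r = 3
  (f (t) (r)) = f(2, 3) = 1
  (s (f (t) (r))) = s(1,) = 1

value = 1
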